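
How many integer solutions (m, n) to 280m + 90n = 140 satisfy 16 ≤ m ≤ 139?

gcd(280, 90) = 10  (280 = 3*90 + 10, 90 = 9*10).
Back-substituting, 280*(1) + 90*(-3) = 10.
Scale by 14: particular solution (14, -42); reduce m mod 9: (5, -14).
General solution: m = 5 + 9t, n = -14 - 28t for integer t.
16 ≤ 5 + 9t ≤ 139 gives t ∈ [2, 14], which is 13 values.

13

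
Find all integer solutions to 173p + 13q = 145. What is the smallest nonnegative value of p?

7

gcd(173, 13) = 1.
1 divides 145, so solutions exist.
By Bézout, 173·(-3) + 13·(40) = 1.
Scale by 145/1 = 145: (p₀, q₀) = (-435, 5800).
General solution: p = -435 + 13t, q = 5800 - 173t for integer t.
p ≥ 0: smallest is -435 mod 13 = 7 (at t = 34), with q = -82.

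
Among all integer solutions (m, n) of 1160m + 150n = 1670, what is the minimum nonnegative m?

7

gcd(1160, 150):
  1160 = 7·150 + 110
  150 = 1·110 + 40
  110 = 2·40 + 30
  40 = 1·30 + 10
  30 = 3·10
so gcd(1160, 150) = 10.
10 divides 1670, so solutions exist.
Back-substitute for Bézout coefficients:
  10 = 40 - 1·30
  ... = 1160·(-4) + 150·(31)
Scale by 1670/10 = 167: (m₀, n₀) = (-668, 5177).
General solution: m = -668 + 15t, n = 5177 - 116t for integer t.
m ≥ 0: smallest is -668 mod 15 = 7 (at t = 45), with n = -43.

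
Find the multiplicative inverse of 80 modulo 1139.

299

gcd(1139, 80) = 1  (1139 = 14·80 + 19, 80 = 4·19 + 4, 19 = 4·4 + 3, 4 = 1·3 + 1, 3 = 3·1).
Back-substituting, 80·(299) + 1139·(-21) = 1.
So 80·299 ≡ 1 (mod 1139), and 299 mod 1139 = 299.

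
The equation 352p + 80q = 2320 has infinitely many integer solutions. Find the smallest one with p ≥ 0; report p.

0

gcd(352, 80):
  352 = 4×80 + 32
  80 = 2×32 + 16
  32 = 2×16
so gcd(352, 80) = 16.
16 divides 2320, so solutions exist.
Back-substitute for Bézout coefficients:
  16 = 80 - 2×32
  ... = 352×(-2) + 80×(9)
Scale by 2320/16 = 145: (p₀, q₀) = (-290, 1305).
General solution: p = -290 + 5t, q = 1305 - 22t for integer t.
p ≥ 0: smallest is -290 mod 5 = 0 (at t = 58), with q = 29.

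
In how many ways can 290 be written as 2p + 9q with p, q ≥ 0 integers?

gcd(9, 2):
  9 = 4*2 + 1
  2 = 2*1
so gcd(9, 2) = 1.
Back-substitute for Bézout coefficients:
  1 = 9 - 4*2
  ... = 2*(-4) + 9*(1)
Scale by 290: one solution is (-1160, 290). Reduce p mod 9: (1, 32).
General: p = 1 + 9t, q = 32 - 2t.
p ≥ 0 ⇒ t ≥ 0; q ≥ 0 ⇒ t ≤ 16. So t ∈ [0, 16]: 17 solutions.

17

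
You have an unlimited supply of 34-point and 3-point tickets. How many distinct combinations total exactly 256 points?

3

Need nonnegative integers with 34j + 3k = 256.
gcd(34, 3) = 1, and 34·(1) + 3·(-11) = 1.
So (j₀, k₀) = (256, -2816); general j = 256 + 3t, k = -2816 - 34t.
j ≥ 0 ⇒ t ≥ -85; k ≥ 0 ⇒ t ≤ -83. That's 3 values of t.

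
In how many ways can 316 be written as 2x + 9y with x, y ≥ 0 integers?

18

gcd(9, 2) = 1  (9 = 4·2 + 1, 2 = 2·1).
Back-substituting, 2·(-4) + 9·(1) = 1.
Scale by 316: one solution is (-1264, 316). Reduce x mod 9: (5, 34).
General: x = 5 + 9t, y = 34 - 2t.
x ≥ 0 ⇒ t ≥ 0; y ≥ 0 ⇒ t ≤ 17. So t ∈ [0, 17]: 18 solutions.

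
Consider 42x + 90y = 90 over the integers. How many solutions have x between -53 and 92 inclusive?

10

gcd(90, 42):
  90 = 2×42 + 6
  42 = 7×6
so gcd(90, 42) = 6.
Back-substitute for Bézout coefficients:
  6 = 90 - 2×42
  ... = 42×(-2) + 90×(1)
Scale by 15: particular solution (-30, 15); reduce x mod 15: (0, 1).
General solution: x = 0 + 15t, y = 1 - 7t for integer t.
-53 ≤ 0 + 15t ≤ 92 gives t ∈ [-3, 6], which is 10 values.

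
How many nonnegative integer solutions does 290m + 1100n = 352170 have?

11

gcd(1100, 290) = 10.
By Bézout, 290*(19) + 1100*(-5) = 10.
One solution: (103, 293).
General: m = 103 + 110t, n = 293 - 29t.
m ≥ 0 ⇒ t ≥ 0; n ≥ 0 ⇒ t ≤ 10. So t ∈ [0, 10]: 11 solutions.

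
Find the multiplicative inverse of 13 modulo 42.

gcd(42, 13):
  42 = 3*13 + 3
  13 = 4*3 + 1
  3 = 3*1
so gcd(42, 13) = 1.
Back-substitute for Bézout coefficients:
  1 = 13 - 4*3
  ... = 13*(13) + 42*(-4)
So 13*13 ≡ 1 (mod 42), and 13 mod 42 = 13.

13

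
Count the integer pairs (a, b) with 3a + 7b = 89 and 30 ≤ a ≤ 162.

19

gcd(7, 3) = 1.
By Bézout, 3×(-2) + 7×(1) = 1.
Particular solution: (4, 11).
General solution: a = 4 + 7t, b = 11 - 3t for integer t.
30 ≤ 4 + 7t ≤ 162 gives t ∈ [4, 22], which is 19 values.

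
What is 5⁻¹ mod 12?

5

gcd(12, 5) = 1.
By Bézout, 5×(5) + 12×(-2) = 1.
So 5×5 ≡ 1 (mod 12), and 5 mod 12 = 5.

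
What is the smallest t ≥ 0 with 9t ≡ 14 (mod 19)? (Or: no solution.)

gcd(19, 9) = 1  (19 = 2*9 + 1, 9 = 9*1).
1 divides 14, so solutions exist.
Back-substituting, 9*(-2) + 19*(1) = 1.
So 9*(-2) ≡ 1 (mod 19); multiply by 14: t ≡ -28 (mod 19).
Smallest nonnegative: t = -28 mod 19 = 10.

10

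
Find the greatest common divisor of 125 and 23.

gcd(125, 23):
  125 = 5*23 + 10
  23 = 2*10 + 3
  10 = 3*3 + 1
  3 = 3*1
so gcd(125, 23) = 1.

1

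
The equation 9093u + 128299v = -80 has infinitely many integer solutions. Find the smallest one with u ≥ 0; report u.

85448

gcd(128299, 9093):
  128299 = 14*9093 + 997
  9093 = 9*997 + 120
  997 = 8*120 + 37
  120 = 3*37 + 9
  37 = 4*9 + 1
  9 = 9*1
so gcd(128299, 9093) = 1.
1 divides -80, so solutions exist.
Back-substitute for Bézout coefficients:
  1 = 37 - 4*9
  ... = 9093*(-13898) + 128299*(985)
Scale by -80/1 = -80: (u₀, v₀) = (1111840, -78800).
General solution: u = 1111840 + 128299t, v = -78800 - 9093t for integer t.
u ≥ 0: smallest is 1111840 mod 128299 = 85448 (at t = -8), with v = -6056.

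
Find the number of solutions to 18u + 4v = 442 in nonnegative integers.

gcd(18, 4) = 2  (18 = 4×4 + 2, 4 = 2×2).
Back-substituting, 18×(1) + 4×(-4) = 2.
Scale by 221: one solution is (221, -884). Reduce u mod 2: (1, 106).
General: u = 1 + 2t, v = 106 - 9t.
u ≥ 0 ⇒ t ≥ 0; v ≥ 0 ⇒ t ≤ 11. So t ∈ [0, 11]: 12 solutions.

12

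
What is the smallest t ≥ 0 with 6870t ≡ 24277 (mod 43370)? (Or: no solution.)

gcd(43370, 6870) = 10  (43370 = 6*6870 + 2150, 6870 = 3*2150 + 420, 2150 = 5*420 + 50, 420 = 8*50 + 20, 50 = 2*20 + 10, 20 = 2*10).
10 does not divide 24277, so the congruence has no solution.

no solution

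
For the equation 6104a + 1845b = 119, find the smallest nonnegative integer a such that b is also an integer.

91

gcd(6104, 1845):
  6104 = 3*1845 + 569
  1845 = 3*569 + 138
  569 = 4*138 + 17
  138 = 8*17 + 2
  17 = 8*2 + 1
  2 = 2*1
so gcd(6104, 1845) = 1.
1 divides 119, so solutions exist.
Back-substitute for Bézout coefficients:
  1 = 17 - 8*2
  ... = 6104*(869) + 1845*(-2875)
Scale by 119/1 = 119: (a₀, b₀) = (103411, -342125).
General solution: a = 103411 + 1845t, b = -342125 - 6104t for integer t.
a ≥ 0: smallest is 103411 mod 1845 = 91 (at t = -56), with b = -301.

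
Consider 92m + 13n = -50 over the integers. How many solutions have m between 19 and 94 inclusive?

gcd(92, 13) = 1.
By Bézout, 92*(1) + 13*(-7) = 1.
Particular solution: (2, -18).
General solution: m = 2 + 13t, n = -18 - 92t for integer t.
19 ≤ 2 + 13t ≤ 94 gives t ∈ [2, 7], which is 6 values.

6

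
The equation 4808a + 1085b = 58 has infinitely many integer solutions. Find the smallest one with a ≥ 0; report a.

691

gcd(4808, 1085):
  4808 = 4×1085 + 468
  1085 = 2×468 + 149
  468 = 3×149 + 21
  149 = 7×21 + 2
  21 = 10×2 + 1
  2 = 2×1
so gcd(4808, 1085) = 1.
1 divides 58, so solutions exist.
Back-substitute for Bézout coefficients:
  1 = 21 - 10×2
  ... = 4808×(517) + 1085×(-2291)
Scale by 58/1 = 58: (a₀, b₀) = (29986, -132878).
General solution: a = 29986 + 1085t, b = -132878 - 4808t for integer t.
a ≥ 0: smallest is 29986 mod 1085 = 691 (at t = -27), with b = -3062.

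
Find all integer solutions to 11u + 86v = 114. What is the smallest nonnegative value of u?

26

gcd(86, 11) = 1.
1 divides 114, so solutions exist.
By Bézout, 11×(-39) + 86×(5) = 1.
Scale by 114/1 = 114: (u₀, v₀) = (-4446, 570).
General solution: u = -4446 + 86t, v = 570 - 11t for integer t.
u ≥ 0: smallest is -4446 mod 86 = 26 (at t = 52), with v = -2.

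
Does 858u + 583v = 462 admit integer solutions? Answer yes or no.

gcd(858, 583) = 11  (858 = 1·583 + 275, 583 = 2·275 + 33, 275 = 8·33 + 11, 33 = 3·11).
11 divides 462, so integer solutions exist.

yes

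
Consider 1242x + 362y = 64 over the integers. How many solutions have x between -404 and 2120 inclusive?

gcd(1242, 362):
  1242 = 3*362 + 156
  362 = 2*156 + 50
  156 = 3*50 + 6
  50 = 8*6 + 2
  6 = 3*2
so gcd(1242, 362) = 2.
Back-substitute for Bézout coefficients:
  2 = 50 - 8*6
  ... = 1242*(-58) + 362*(199)
Scale by 32: particular solution (-1856, 6368); reduce x mod 181: (135, -463).
General solution: x = 135 + 181t, y = -463 - 621t for integer t.
-404 ≤ 135 + 181t ≤ 2120 gives t ∈ [-2, 10], which is 13 values.

13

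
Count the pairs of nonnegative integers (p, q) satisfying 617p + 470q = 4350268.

gcd(617, 470) = 1.
By Bézout, 617·(-227) + 470·(298) = 1.
One solution: (54, 9185).
General: p = 54 + 470t, q = 9185 - 617t.
p ≥ 0 ⇒ t ≥ 0; q ≥ 0 ⇒ t ≤ 14. So t ∈ [0, 14]: 15 solutions.

15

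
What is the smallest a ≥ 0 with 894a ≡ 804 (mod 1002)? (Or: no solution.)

gcd(1002, 894) = 6  (1002 = 1×894 + 108, 894 = 8×108 + 30, 108 = 3×30 + 18, 30 = 1×18 + 12, 18 = 1×12 + 6, 12 = 2×6).
6 divides 804, so solutions exist.
Back-substituting, 894×(-65) + 1002×(58) = 6.
So 894×(-65) ≡ 6 (mod 1002); multiply by 134: a ≡ -8710 (mod 167).
Smallest nonnegative: a = -8710 mod 167 = 141.

141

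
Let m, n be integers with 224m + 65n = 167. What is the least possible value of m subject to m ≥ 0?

8

gcd(224, 65):
  224 = 3*65 + 29
  65 = 2*29 + 7
  29 = 4*7 + 1
  7 = 7*1
so gcd(224, 65) = 1.
1 divides 167, so solutions exist.
Back-substitute for Bézout coefficients:
  1 = 29 - 4*7
  ... = 224*(9) + 65*(-31)
Scale by 167/1 = 167: (m₀, n₀) = (1503, -5177).
General solution: m = 1503 + 65t, n = -5177 - 224t for integer t.
m ≥ 0: smallest is 1503 mod 65 = 8 (at t = -23), with n = -25.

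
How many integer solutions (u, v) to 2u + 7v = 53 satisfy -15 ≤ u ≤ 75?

gcd(7, 2) = 1  (7 = 3·2 + 1, 2 = 2·1).
Back-substituting, 2·(-3) + 7·(1) = 1.
Scale by 53: particular solution (-159, 53); reduce u mod 7: (2, 7).
General solution: u = 2 + 7t, v = 7 - 2t for integer t.
-15 ≤ 2 + 7t ≤ 75 gives t ∈ [-2, 10], which is 13 values.

13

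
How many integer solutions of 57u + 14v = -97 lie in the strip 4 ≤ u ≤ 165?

11

gcd(57, 14) = 1  (57 = 4×14 + 1, 14 = 14×1).
Back-substituting, 57×(1) + 14×(-4) = 1.
Scale by -97: particular solution (-97, 388); reduce u mod 14: (1, -11).
General solution: u = 1 + 14t, v = -11 - 57t for integer t.
4 ≤ 1 + 14t ≤ 165 gives t ∈ [1, 11], which is 11 values.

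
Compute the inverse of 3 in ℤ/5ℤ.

gcd(5, 3) = 1.
By Bézout, 3×(2) + 5×(-1) = 1.
So 3×2 ≡ 1 (mod 5), and 2 mod 5 = 2.

2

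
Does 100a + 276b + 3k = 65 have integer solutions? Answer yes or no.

yes

gcd(276, 100) = 4.
gcd(4, 3) = 1.
1 divides 65, so integer solutions exist.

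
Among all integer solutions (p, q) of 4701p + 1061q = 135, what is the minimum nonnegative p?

258

gcd(4701, 1061):
  4701 = 4*1061 + 457
  1061 = 2*457 + 147
  457 = 3*147 + 16
  147 = 9*16 + 3
  16 = 5*3 + 1
  3 = 3*1
so gcd(4701, 1061) = 1.
1 divides 135, so solutions exist.
Back-substitute for Bézout coefficients:
  1 = 16 - 5*3
  ... = 4701*(332) + 1061*(-1471)
Scale by 135/1 = 135: (p₀, q₀) = (44820, -198585).
General solution: p = 44820 + 1061t, q = -198585 - 4701t for integer t.
p ≥ 0: smallest is 44820 mod 1061 = 258 (at t = -42), with q = -1143.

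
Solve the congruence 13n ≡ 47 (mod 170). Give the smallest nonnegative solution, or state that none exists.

69

gcd(170, 13) = 1.
1 divides 47, so solutions exist.
By Bézout, 13×(-13) + 170×(1) = 1.
So 13×(-13) ≡ 1 (mod 170); multiply by 47: n ≡ -611 (mod 170).
Smallest nonnegative: n = -611 mod 170 = 69.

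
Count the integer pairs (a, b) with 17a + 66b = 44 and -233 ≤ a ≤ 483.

gcd(66, 17) = 1.
By Bézout, 17·(-31) + 66·(8) = 1.
Particular solution: (22, -5).
General solution: a = 22 + 66t, b = -5 - 17t for integer t.
-233 ≤ 22 + 66t ≤ 483 gives t ∈ [-3, 6], which is 10 values.

10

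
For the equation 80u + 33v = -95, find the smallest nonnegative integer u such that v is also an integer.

gcd(80, 33) = 1.
1 divides -95, so solutions exist.
By Bézout, 80·(-7) + 33·(17) = 1.
Scale by -95/1 = -95: (u₀, v₀) = (665, -1615).
General solution: u = 665 + 33t, v = -1615 - 80t for integer t.
u ≥ 0: smallest is 665 mod 33 = 5 (at t = -20), with v = -15.

5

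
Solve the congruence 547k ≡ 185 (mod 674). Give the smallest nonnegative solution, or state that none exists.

gcd(674, 547):
  674 = 1·547 + 127
  547 = 4·127 + 39
  127 = 3·39 + 10
  39 = 3·10 + 9
  10 = 1·9 + 1
  9 = 9·1
so gcd(674, 547) = 1.
1 divides 185, so solutions exist.
Back-substitute for Bézout coefficients:
  1 = 10 - 1·9
  ... = 547·(-69) + 674·(56)
So 547·(-69) ≡ 1 (mod 674); multiply by 185: k ≡ -12765 (mod 674).
Smallest nonnegative: k = -12765 mod 674 = 41.

41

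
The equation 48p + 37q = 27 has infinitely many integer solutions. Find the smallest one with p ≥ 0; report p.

gcd(48, 37) = 1  (48 = 1*37 + 11, 37 = 3*11 + 4, 11 = 2*4 + 3, 4 = 1*3 + 1, 3 = 3*1).
1 divides 27, so solutions exist.
Back-substituting, 48*(-10) + 37*(13) = 1.
Scale by 27/1 = 27: (p₀, q₀) = (-270, 351).
General solution: p = -270 + 37t, q = 351 - 48t for integer t.
p ≥ 0: smallest is -270 mod 37 = 26 (at t = 8), with q = -33.

26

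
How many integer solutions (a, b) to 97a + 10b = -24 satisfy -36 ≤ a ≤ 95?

13

gcd(97, 10) = 1.
By Bézout, 97·(3) + 10·(-29) = 1.
Particular solution: (8, -80).
General solution: a = 8 + 10t, b = -80 - 97t for integer t.
-36 ≤ 8 + 10t ≤ 95 gives t ∈ [-4, 8], which is 13 values.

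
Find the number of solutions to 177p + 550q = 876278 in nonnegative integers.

9

gcd(550, 177) = 1.
By Bézout, 177×(-87) + 550×(28) = 1.
One solution: (414, 1460).
General: p = 414 + 550t, q = 1460 - 177t.
p ≥ 0 ⇒ t ≥ 0; q ≥ 0 ⇒ t ≤ 8. So t ∈ [0, 8]: 9 solutions.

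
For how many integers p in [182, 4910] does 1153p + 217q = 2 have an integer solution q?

gcd(1153, 217) = 1.
By Bézout, 1153×(-67) + 217×(356) = 1.
Particular solution: (83, -441).
General solution: p = 83 + 217t, q = -441 - 1153t for integer t.
182 ≤ 83 + 217t ≤ 4910 gives t ∈ [1, 22], which is 22 values.

22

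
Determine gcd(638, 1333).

gcd(1333, 638):
  1333 = 2·638 + 57
  638 = 11·57 + 11
  57 = 5·11 + 2
  11 = 5·2 + 1
  2 = 2·1
so gcd(1333, 638) = 1.

1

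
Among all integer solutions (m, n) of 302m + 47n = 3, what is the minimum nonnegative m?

gcd(302, 47):
  302 = 6×47 + 20
  47 = 2×20 + 7
  20 = 2×7 + 6
  7 = 1×6 + 1
  6 = 6×1
so gcd(302, 47) = 1.
1 divides 3, so solutions exist.
Back-substitute for Bézout coefficients:
  1 = 7 - 1×6
  ... = 302×(-7) + 47×(45)
Scale by 3/1 = 3: (m₀, n₀) = (-21, 135).
General solution: m = -21 + 47t, n = 135 - 302t for integer t.
m ≥ 0: smallest is -21 mod 47 = 26 (at t = 1), with n = -167.

26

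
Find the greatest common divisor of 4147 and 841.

29

gcd(4147, 841):
  4147 = 4*841 + 783
  841 = 1*783 + 58
  783 = 13*58 + 29
  58 = 2*29
so gcd(4147, 841) = 29.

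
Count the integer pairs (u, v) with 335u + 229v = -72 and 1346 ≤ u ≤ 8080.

gcd(335, 229) = 1.
By Bézout, 335×(-54) + 229×(79) = 1.
Particular solution: (224, -328).
General solution: u = 224 + 229t, v = -328 - 335t for integer t.
1346 ≤ 224 + 229t ≤ 8080 gives t ∈ [5, 34], which is 30 values.

30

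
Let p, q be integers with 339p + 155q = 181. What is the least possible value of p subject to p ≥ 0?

49

gcd(339, 155):
  339 = 2*155 + 29
  155 = 5*29 + 10
  29 = 2*10 + 9
  10 = 1*9 + 1
  9 = 9*1
so gcd(339, 155) = 1.
1 divides 181, so solutions exist.
Back-substitute for Bézout coefficients:
  1 = 10 - 1*9
  ... = 339*(-16) + 155*(35)
Scale by 181/1 = 181: (p₀, q₀) = (-2896, 6335).
General solution: p = -2896 + 155t, q = 6335 - 339t for integer t.
p ≥ 0: smallest is -2896 mod 155 = 49 (at t = 19), with q = -106.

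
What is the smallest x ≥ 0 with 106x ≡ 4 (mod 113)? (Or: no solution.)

gcd(113, 106) = 1  (113 = 1·106 + 7, 106 = 15·7 + 1, 7 = 7·1).
1 divides 4, so solutions exist.
Back-substituting, 106·(16) + 113·(-15) = 1.
So 106·(16) ≡ 1 (mod 113); multiply by 4: x ≡ 64 (mod 113).
Smallest nonnegative: x = 64 mod 113 = 64.

64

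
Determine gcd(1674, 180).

gcd(1674, 180) = 18  (1674 = 9×180 + 54, 180 = 3×54 + 18, 54 = 3×18).

18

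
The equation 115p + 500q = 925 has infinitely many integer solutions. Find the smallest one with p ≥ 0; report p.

95

gcd(500, 115):
  500 = 4×115 + 40
  115 = 2×40 + 35
  40 = 1×35 + 5
  35 = 7×5
so gcd(500, 115) = 5.
5 divides 925, so solutions exist.
Back-substitute for Bézout coefficients:
  5 = 40 - 1×35
  ... = 115×(-13) + 500×(3)
Scale by 925/5 = 185: (p₀, q₀) = (-2405, 555).
General solution: p = -2405 + 100t, q = 555 - 23t for integer t.
p ≥ 0: smallest is -2405 mod 100 = 95 (at t = 25), with q = -20.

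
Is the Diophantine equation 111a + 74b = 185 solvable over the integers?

yes

gcd(111, 74):
  111 = 1·74 + 37
  74 = 2·37
so gcd(111, 74) = 37.
37 divides 185, so integer solutions exist.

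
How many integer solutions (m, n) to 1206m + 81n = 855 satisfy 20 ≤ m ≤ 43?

3

gcd(1206, 81) = 9  (1206 = 14*81 + 72, 81 = 1*72 + 9, 72 = 8*9).
Back-substituting, 1206*(-1) + 81*(15) = 9.
Scale by 95: particular solution (-95, 1425); reduce m mod 9: (4, -49).
General solution: m = 4 + 9t, n = -49 - 134t for integer t.
20 ≤ 4 + 9t ≤ 43 gives t ∈ [2, 4], which is 3 values.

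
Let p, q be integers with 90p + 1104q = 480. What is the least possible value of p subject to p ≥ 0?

gcd(1104, 90):
  1104 = 12·90 + 24
  90 = 3·24 + 18
  24 = 1·18 + 6
  18 = 3·6
so gcd(1104, 90) = 6.
6 divides 480, so solutions exist.
Back-substitute for Bézout coefficients:
  6 = 24 - 1·18
  ... = 90·(-49) + 1104·(4)
Scale by 480/6 = 80: (p₀, q₀) = (-3920, 320).
General solution: p = -3920 + 184t, q = 320 - 15t for integer t.
p ≥ 0: smallest is -3920 mod 184 = 128 (at t = 22), with q = -10.

128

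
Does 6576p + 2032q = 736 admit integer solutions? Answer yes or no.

yes

gcd(6576, 2032):
  6576 = 3·2032 + 480
  2032 = 4·480 + 112
  480 = 4·112 + 32
  112 = 3·32 + 16
  32 = 2·16
so gcd(6576, 2032) = 16.
16 divides 736, so integer solutions exist.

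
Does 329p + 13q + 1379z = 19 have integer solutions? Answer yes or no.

yes

gcd(329, 13) = 1  (329 = 25*13 + 4, 13 = 3*4 + 1, 4 = 4*1).
gcd(1, 1379) = 1.
1 divides 19, so integer solutions exist.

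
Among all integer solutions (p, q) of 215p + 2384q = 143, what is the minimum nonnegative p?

gcd(2384, 215):
  2384 = 11×215 + 19
  215 = 11×19 + 6
  19 = 3×6 + 1
  6 = 6×1
so gcd(2384, 215) = 1.
1 divides 143, so solutions exist.
Back-substitute for Bézout coefficients:
  1 = 19 - 3×6
  ... = 215×(-377) + 2384×(34)
Scale by 143/1 = 143: (p₀, q₀) = (-53911, 4862).
General solution: p = -53911 + 2384t, q = 4862 - 215t for integer t.
p ≥ 0: smallest is -53911 mod 2384 = 921 (at t = 23), with q = -83.

921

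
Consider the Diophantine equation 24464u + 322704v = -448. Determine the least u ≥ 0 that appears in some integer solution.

gcd(322704, 24464):
  322704 = 13·24464 + 4672
  24464 = 5·4672 + 1104
  4672 = 4·1104 + 256
  1104 = 4·256 + 80
  256 = 3·80 + 16
  80 = 5·16
so gcd(322704, 24464) = 16.
16 divides -448, so solutions exist.
Back-substitute for Bézout coefficients:
  16 = 256 - 3·80
  ... = 24464·(-3799) + 322704·(288)
Scale by -448/16 = -28: (u₀, v₀) = (106372, -8064).
General solution: u = 106372 + 20169t, v = -8064 - 1529t for integer t.
u ≥ 0: smallest is 106372 mod 20169 = 5527 (at t = -5), with v = -419.

5527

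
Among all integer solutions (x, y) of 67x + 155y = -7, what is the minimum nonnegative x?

gcd(155, 67) = 1.
1 divides -7, so solutions exist.
By Bézout, 67·(-37) + 155·(16) = 1.
Scale by -7/1 = -7: (x₀, y₀) = (259, -112).
General solution: x = 259 + 155t, y = -112 - 67t for integer t.
x ≥ 0: smallest is 259 mod 155 = 104 (at t = -1), with y = -45.

104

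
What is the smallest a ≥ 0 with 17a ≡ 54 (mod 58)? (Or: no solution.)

10

gcd(58, 17) = 1.
1 divides 54, so solutions exist.
By Bézout, 17×(-17) + 58×(5) = 1.
So 17×(-17) ≡ 1 (mod 58); multiply by 54: a ≡ -918 (mod 58).
Smallest nonnegative: a = -918 mod 58 = 10.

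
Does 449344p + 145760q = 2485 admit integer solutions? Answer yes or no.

gcd(449344, 145760):
  449344 = 3*145760 + 12064
  145760 = 12*12064 + 992
  12064 = 12*992 + 160
  992 = 6*160 + 32
  160 = 5*32
so gcd(449344, 145760) = 32.
32 does not divide 2485 (remainder 21), so no integer solutions.

no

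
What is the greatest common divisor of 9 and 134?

1

gcd(134, 9) = 1  (134 = 14·9 + 8, 9 = 1·8 + 1, 8 = 8·1).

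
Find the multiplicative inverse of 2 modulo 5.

gcd(5, 2):
  5 = 2·2 + 1
  2 = 2·1
so gcd(5, 2) = 1.
Back-substitute for Bézout coefficients:
  1 = 5 - 2·2
  ... = 2·(-2) + 5·(1)
So 2·-2 ≡ 1 (mod 5), and -2 mod 5 = 3.

3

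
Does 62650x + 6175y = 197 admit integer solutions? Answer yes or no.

no

gcd(62650, 6175) = 25.
25 does not divide 197 (remainder 22), so no integer solutions.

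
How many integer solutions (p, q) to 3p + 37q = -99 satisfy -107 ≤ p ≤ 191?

gcd(37, 3) = 1  (37 = 12·3 + 1, 3 = 3·1).
Back-substituting, 3·(-12) + 37·(1) = 1.
Scale by -99: particular solution (1188, -99); reduce p mod 37: (4, -3).
General solution: p = 4 + 37t, q = -3 - 3t for integer t.
-107 ≤ 4 + 37t ≤ 191 gives t ∈ [-3, 5], which is 9 values.

9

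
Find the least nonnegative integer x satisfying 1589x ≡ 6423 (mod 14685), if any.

882

gcd(14685, 1589) = 1  (14685 = 9·1589 + 384, 1589 = 4·384 + 53, 384 = 7·53 + 13, 53 = 4·13 + 1, 13 = 13·1).
1 divides 6423, so solutions exist.
Back-substituting, 1589·(1109) + 14685·(-120) = 1.
So 1589·(1109) ≡ 1 (mod 14685); multiply by 6423: x ≡ 7123107 (mod 14685).
Smallest nonnegative: x = 7123107 mod 14685 = 882.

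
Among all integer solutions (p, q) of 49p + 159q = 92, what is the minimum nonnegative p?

83

gcd(159, 49):
  159 = 3·49 + 12
  49 = 4·12 + 1
  12 = 12·1
so gcd(159, 49) = 1.
1 divides 92, so solutions exist.
Back-substitute for Bézout coefficients:
  1 = 49 - 4·12
  ... = 49·(13) + 159·(-4)
Scale by 92/1 = 92: (p₀, q₀) = (1196, -368).
General solution: p = 1196 + 159t, q = -368 - 49t for integer t.
p ≥ 0: smallest is 1196 mod 159 = 83 (at t = -7), with q = -25.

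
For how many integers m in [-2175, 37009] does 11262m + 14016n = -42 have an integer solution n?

gcd(14016, 11262):
  14016 = 1×11262 + 2754
  11262 = 4×2754 + 246
  2754 = 11×246 + 48
  246 = 5×48 + 6
  48 = 8×6
so gcd(14016, 11262) = 6.
Back-substitute for Bézout coefficients:
  6 = 246 - 5×48
  ... = 11262×(285) + 14016×(-229)
Scale by -7: particular solution (-1995, 1603); reduce m mod 2336: (341, -274).
General solution: m = 341 + 2336t, n = -274 - 1877t for integer t.
-2175 ≤ 341 + 2336t ≤ 37009 gives t ∈ [-1, 15], which is 17 values.

17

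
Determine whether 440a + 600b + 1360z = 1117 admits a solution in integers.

no

gcd(600, 440) = 40  (600 = 1*440 + 160, 440 = 2*160 + 120, 160 = 1*120 + 40, 120 = 3*40).
gcd(40, 1360) = 40.
40 does not divide 1117 (remainder 37), so no integer solutions.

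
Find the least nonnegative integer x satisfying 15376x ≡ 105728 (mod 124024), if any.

gcd(124024, 15376):
  124024 = 8*15376 + 1016
  15376 = 15*1016 + 136
  1016 = 7*136 + 64
  136 = 2*64 + 8
  64 = 8*8
so gcd(124024, 15376) = 8.
8 divides 105728, so solutions exist.
Back-substitute for Bézout coefficients:
  8 = 136 - 2*64
  ... = 15376*(1831) + 124024*(-227)
So 15376*(1831) ≡ 8 (mod 124024); multiply by 13216: x ≡ 24198496 (mod 15503).
Smallest nonnegative: x = 24198496 mod 15503 = 13816.

13816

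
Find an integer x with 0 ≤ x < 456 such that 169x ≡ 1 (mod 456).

313

gcd(456, 169):
  456 = 2×169 + 118
  169 = 1×118 + 51
  118 = 2×51 + 16
  51 = 3×16 + 3
  16 = 5×3 + 1
  3 = 3×1
so gcd(456, 169) = 1.
Back-substitute for Bézout coefficients:
  1 = 16 - 5×3
  ... = 169×(-143) + 456×(53)
So 169×-143 ≡ 1 (mod 456), and -143 mod 456 = 313.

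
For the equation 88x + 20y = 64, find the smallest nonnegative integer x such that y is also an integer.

gcd(88, 20) = 4.
4 divides 64, so solutions exist.
By Bézout, 88·(-2) + 20·(9) = 4.
Scale by 64/4 = 16: (x₀, y₀) = (-32, 144).
General solution: x = -32 + 5t, y = 144 - 22t for integer t.
x ≥ 0: smallest is -32 mod 5 = 3 (at t = 7), with y = -10.

3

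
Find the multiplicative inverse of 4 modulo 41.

31

gcd(41, 4) = 1  (41 = 10*4 + 1, 4 = 4*1).
Back-substituting, 4*(-10) + 41*(1) = 1.
So 4*-10 ≡ 1 (mod 41), and -10 mod 41 = 31.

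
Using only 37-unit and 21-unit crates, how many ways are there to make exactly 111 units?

1

Need nonnegative integers with 37j + 21k = 111.
gcd(37, 21) = 1, and 37·(4) + 21·(-7) = 1.
So (j₀, k₀) = (444, -777); general j = 444 + 21t, k = -777 - 37t.
j ≥ 0 ⇒ t ≥ -21; k ≥ 0 ⇒ t ≤ -21. That's 1 value of t.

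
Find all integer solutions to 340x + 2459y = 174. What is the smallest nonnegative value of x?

gcd(2459, 340):
  2459 = 7*340 + 79
  340 = 4*79 + 24
  79 = 3*24 + 7
  24 = 3*7 + 3
  7 = 2*3 + 1
  3 = 3*1
so gcd(2459, 340) = 1.
1 divides 174, so solutions exist.
Back-substitute for Bézout coefficients:
  1 = 7 - 2*3
  ... = 340*(-716) + 2459*(99)
Scale by 174/1 = 174: (x₀, y₀) = (-124584, 17226).
General solution: x = -124584 + 2459t, y = 17226 - 340t for integer t.
x ≥ 0: smallest is -124584 mod 2459 = 825 (at t = 51), with y = -114.

825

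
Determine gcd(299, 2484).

23

gcd(2484, 299) = 23  (2484 = 8·299 + 92, 299 = 3·92 + 23, 92 = 4·23).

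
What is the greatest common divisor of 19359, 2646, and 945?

gcd(19359, 2646) = 27.
gcd(27, 945) = 27.

27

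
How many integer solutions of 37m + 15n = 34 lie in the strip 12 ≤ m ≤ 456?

gcd(37, 15) = 1.
By Bézout, 37·(-2) + 15·(5) = 1.
Particular solution: (7, -15).
General solution: m = 7 + 15t, n = -15 - 37t for integer t.
12 ≤ 7 + 15t ≤ 456 gives t ∈ [1, 29], which is 29 values.

29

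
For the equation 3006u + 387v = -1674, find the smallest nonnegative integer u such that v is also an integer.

10

gcd(3006, 387):
  3006 = 7·387 + 297
  387 = 1·297 + 90
  297 = 3·90 + 27
  90 = 3·27 + 9
  27 = 3·9
so gcd(3006, 387) = 9.
9 divides -1674, so solutions exist.
Back-substitute for Bézout coefficients:
  9 = 90 - 3·27
  ... = 3006·(-13) + 387·(101)
Scale by -1674/9 = -186: (u₀, v₀) = (2418, -18786).
General solution: u = 2418 + 43t, v = -18786 - 334t for integer t.
u ≥ 0: smallest is 2418 mod 43 = 10 (at t = -56), with v = -82.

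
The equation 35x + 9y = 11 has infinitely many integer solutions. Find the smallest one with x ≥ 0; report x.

7

gcd(35, 9):
  35 = 3·9 + 8
  9 = 1·8 + 1
  8 = 8·1
so gcd(35, 9) = 1.
1 divides 11, so solutions exist.
Back-substitute for Bézout coefficients:
  1 = 9 - 1·8
  ... = 35·(-1) + 9·(4)
Scale by 11/1 = 11: (x₀, y₀) = (-11, 44).
General solution: x = -11 + 9t, y = 44 - 35t for integer t.
x ≥ 0: smallest is -11 mod 9 = 7 (at t = 2), with y = -26.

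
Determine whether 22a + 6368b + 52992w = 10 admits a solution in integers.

gcd(6368, 22):
  6368 = 289·22 + 10
  22 = 2·10 + 2
  10 = 5·2
so gcd(6368, 22) = 2.
gcd(2, 52992) = 2.
2 divides 10, so integer solutions exist.

yes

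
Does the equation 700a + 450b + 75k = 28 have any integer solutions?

no

gcd(700, 450):
  700 = 1×450 + 250
  450 = 1×250 + 200
  250 = 1×200 + 50
  200 = 4×50
so gcd(700, 450) = 50.
gcd(50, 75) = 25.
25 does not divide 28 (remainder 3), so no integer solutions.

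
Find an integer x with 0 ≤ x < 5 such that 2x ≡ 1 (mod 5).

3

gcd(5, 2) = 1.
By Bézout, 2×(-2) + 5×(1) = 1.
So 2×-2 ≡ 1 (mod 5), and -2 mod 5 = 3.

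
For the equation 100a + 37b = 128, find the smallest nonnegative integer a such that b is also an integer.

gcd(100, 37):
  100 = 2*37 + 26
  37 = 1*26 + 11
  26 = 2*11 + 4
  11 = 2*4 + 3
  4 = 1*3 + 1
  3 = 3*1
so gcd(100, 37) = 1.
1 divides 128, so solutions exist.
Back-substitute for Bézout coefficients:
  1 = 4 - 1*3
  ... = 100*(10) + 37*(-27)
Scale by 128/1 = 128: (a₀, b₀) = (1280, -3456).
General solution: a = 1280 + 37t, b = -3456 - 100t for integer t.
a ≥ 0: smallest is 1280 mod 37 = 22 (at t = -34), with b = -56.

22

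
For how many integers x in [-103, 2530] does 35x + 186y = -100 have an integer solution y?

14

gcd(186, 35) = 1.
By Bézout, 35·(-85) + 186·(16) = 1.
Particular solution: (130, -25).
General solution: x = 130 + 186t, y = -25 - 35t for integer t.
-103 ≤ 130 + 186t ≤ 2530 gives t ∈ [-1, 12], which is 14 values.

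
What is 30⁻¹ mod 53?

gcd(53, 30) = 1  (53 = 1·30 + 23, 30 = 1·23 + 7, 23 = 3·7 + 2, 7 = 3·2 + 1, 2 = 2·1).
Back-substituting, 30·(23) + 53·(-13) = 1.
So 30·23 ≡ 1 (mod 53), and 23 mod 53 = 23.

23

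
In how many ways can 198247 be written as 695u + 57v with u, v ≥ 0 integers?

gcd(695, 57) = 1  (695 = 12·57 + 11, 57 = 5·11 + 2, 11 = 5·2 + 1, 2 = 2·1).
Back-substituting, 695·(26) + 57·(-317) = 1.
Scale by 198247: one solution is (5154422, -62844299). Reduce u mod 57: (26, 3161).
General: u = 26 + 57t, v = 3161 - 695t.
u ≥ 0 ⇒ t ≥ 0; v ≥ 0 ⇒ t ≤ 4. So t ∈ [0, 4]: 5 solutions.

5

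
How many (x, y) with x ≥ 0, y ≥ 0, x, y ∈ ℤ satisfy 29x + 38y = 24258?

gcd(38, 29) = 1.
By Bézout, 29*(-17) + 38*(13) = 1.
One solution: (28, 617).
General: x = 28 + 38t, y = 617 - 29t.
x ≥ 0 ⇒ t ≥ 0; y ≥ 0 ⇒ t ≤ 21. So t ∈ [0, 21]: 22 solutions.

22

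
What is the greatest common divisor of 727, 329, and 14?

1

gcd(727, 329) = 1  (727 = 2×329 + 69, 329 = 4×69 + 53, 69 = 1×53 + 16, 53 = 3×16 + 5, 16 = 3×5 + 1, 5 = 5×1).
gcd(1, 14) = 1.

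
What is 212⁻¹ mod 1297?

gcd(1297, 212):
  1297 = 6×212 + 25
  212 = 8×25 + 12
  25 = 2×12 + 1
  12 = 12×1
so gcd(1297, 212) = 1.
Back-substitute for Bézout coefficients:
  1 = 25 - 2×12
  ... = 212×(-104) + 1297×(17)
So 212×-104 ≡ 1 (mod 1297), and -104 mod 1297 = 1193.

1193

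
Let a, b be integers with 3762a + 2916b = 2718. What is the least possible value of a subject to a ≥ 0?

17

gcd(3762, 2916):
  3762 = 1×2916 + 846
  2916 = 3×846 + 378
  846 = 2×378 + 90
  378 = 4×90 + 18
  90 = 5×18
so gcd(3762, 2916) = 18.
18 divides 2718, so solutions exist.
Back-substitute for Bézout coefficients:
  18 = 378 - 4×90
  ... = 3762×(-31) + 2916×(40)
Scale by 2718/18 = 151: (a₀, b₀) = (-4681, 6040).
General solution: a = -4681 + 162t, b = 6040 - 209t for integer t.
a ≥ 0: smallest is -4681 mod 162 = 17 (at t = 29), with b = -21.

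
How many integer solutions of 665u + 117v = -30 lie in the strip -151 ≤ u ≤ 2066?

gcd(665, 117):
  665 = 5·117 + 80
  117 = 1·80 + 37
  80 = 2·37 + 6
  37 = 6·6 + 1
  6 = 6·1
so gcd(665, 117) = 1.
Back-substitute for Bézout coefficients:
  1 = 37 - 6·6
  ... = 665·(-19) + 117·(108)
Scale by -30: particular solution (570, -3240); reduce u mod 117: (102, -580).
General solution: u = 102 + 117t, v = -580 - 665t for integer t.
-151 ≤ 102 + 117t ≤ 2066 gives t ∈ [-2, 16], which is 19 values.

19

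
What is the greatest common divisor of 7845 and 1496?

1

gcd(7845, 1496) = 1  (7845 = 5×1496 + 365, 1496 = 4×365 + 36, 365 = 10×36 + 5, 36 = 7×5 + 1, 5 = 5×1).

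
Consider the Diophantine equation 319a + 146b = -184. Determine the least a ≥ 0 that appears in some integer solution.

4

gcd(319, 146) = 1  (319 = 2×146 + 27, 146 = 5×27 + 11, 27 = 2×11 + 5, 11 = 2×5 + 1, 5 = 5×1).
1 divides -184, so solutions exist.
Back-substituting, 319×(-27) + 146×(59) = 1.
Scale by -184/1 = -184: (a₀, b₀) = (4968, -10856).
General solution: a = 4968 + 146t, b = -10856 - 319t for integer t.
a ≥ 0: smallest is 4968 mod 146 = 4 (at t = -34), with b = -10.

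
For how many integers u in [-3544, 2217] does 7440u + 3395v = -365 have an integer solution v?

gcd(7440, 3395):
  7440 = 2×3395 + 650
  3395 = 5×650 + 145
  650 = 4×145 + 70
  145 = 2×70 + 5
  70 = 14×5
so gcd(7440, 3395) = 5.
Back-substitute for Bézout coefficients:
  5 = 145 - 2×70
  ... = 7440×(-47) + 3395×(103)
Scale by -73: particular solution (3431, -7519); reduce u mod 679: (36, -79).
General solution: u = 36 + 679t, v = -79 - 1488t for integer t.
-3544 ≤ 36 + 679t ≤ 2217 gives t ∈ [-5, 3], which is 9 values.

9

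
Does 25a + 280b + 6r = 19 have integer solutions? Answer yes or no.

yes

gcd(280, 25):
  280 = 11·25 + 5
  25 = 5·5
so gcd(280, 25) = 5.
gcd(5, 6) = 1.
1 divides 19, so integer solutions exist.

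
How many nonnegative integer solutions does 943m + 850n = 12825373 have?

gcd(943, 850) = 1  (943 = 1·850 + 93, 850 = 9·93 + 13, 93 = 7·13 + 2, 13 = 6·2 + 1, 2 = 2·1).
Back-substituting, 943·(-393) + 850·(436) = 1.
Scale by 12825373: one solution is (-5040371589, 5591862628). Reduce m mod 850: (61, 15021).
General: m = 61 + 850t, n = 15021 - 943t.
m ≥ 0 ⇒ t ≥ 0; n ≥ 0 ⇒ t ≤ 15. So t ∈ [0, 15]: 16 solutions.

16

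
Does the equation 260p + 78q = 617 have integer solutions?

no

gcd(260, 78) = 26.
26 does not divide 617 (remainder 19), so no integer solutions.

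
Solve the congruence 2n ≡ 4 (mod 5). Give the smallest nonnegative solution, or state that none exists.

2

gcd(5, 2):
  5 = 2×2 + 1
  2 = 2×1
so gcd(5, 2) = 1.
1 divides 4, so solutions exist.
Back-substitute for Bézout coefficients:
  1 = 5 - 2×2
  ... = 2×(-2) + 5×(1)
So 2×(-2) ≡ 1 (mod 5); multiply by 4: n ≡ -8 (mod 5).
Smallest nonnegative: n = -8 mod 5 = 2.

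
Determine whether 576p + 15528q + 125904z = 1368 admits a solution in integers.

gcd(15528, 576) = 24.
gcd(24, 125904) = 24.
24 divides 1368, so integer solutions exist.

yes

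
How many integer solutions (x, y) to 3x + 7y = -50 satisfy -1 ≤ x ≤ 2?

gcd(7, 3) = 1  (7 = 2*3 + 1, 3 = 3*1).
Back-substituting, 3*(-2) + 7*(1) = 1.
Scale by -50: particular solution (100, -50); reduce x mod 7: (2, -8).
General solution: x = 2 + 7t, y = -8 - 3t for integer t.
-1 ≤ 2 + 7t ≤ 2 gives t ∈ [0, 0], which is 1 value.

1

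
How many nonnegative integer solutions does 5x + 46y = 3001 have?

13

gcd(46, 5):
  46 = 9*5 + 1
  5 = 5*1
so gcd(46, 5) = 1.
Back-substitute for Bézout coefficients:
  1 = 46 - 9*5
  ... = 5*(-9) + 46*(1)
Scale by 3001: one solution is (-27009, 3001). Reduce x mod 46: (39, 61).
General: x = 39 + 46t, y = 61 - 5t.
x ≥ 0 ⇒ t ≥ 0; y ≥ 0 ⇒ t ≤ 12. So t ∈ [0, 12]: 13 solutions.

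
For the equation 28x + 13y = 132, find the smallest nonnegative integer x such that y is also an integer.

1

gcd(28, 13):
  28 = 2·13 + 2
  13 = 6·2 + 1
  2 = 2·1
so gcd(28, 13) = 1.
1 divides 132, so solutions exist.
Back-substitute for Bézout coefficients:
  1 = 13 - 6·2
  ... = 28·(-6) + 13·(13)
Scale by 132/1 = 132: (x₀, y₀) = (-792, 1716).
General solution: x = -792 + 13t, y = 1716 - 28t for integer t.
x ≥ 0: smallest is -792 mod 13 = 1 (at t = 61), with y = 8.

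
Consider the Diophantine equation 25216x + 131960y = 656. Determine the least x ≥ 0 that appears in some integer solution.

3276

gcd(131960, 25216):
  131960 = 5·25216 + 5880
  25216 = 4·5880 + 1696
  5880 = 3·1696 + 792
  1696 = 2·792 + 112
  792 = 7·112 + 8
  112 = 14·8
so gcd(131960, 25216) = 8.
8 divides 656, so solutions exist.
Back-substitute for Bézout coefficients:
  8 = 792 - 7·112
  ... = 25216·(-1167) + 131960·(223)
Scale by 656/8 = 82: (x₀, y₀) = (-95694, 18286).
General solution: x = -95694 + 16495t, y = 18286 - 3152t for integer t.
x ≥ 0: smallest is -95694 mod 16495 = 3276 (at t = 6), with y = -626.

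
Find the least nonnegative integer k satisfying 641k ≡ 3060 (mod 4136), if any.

2076

gcd(4136, 641) = 1  (4136 = 6*641 + 290, 641 = 2*290 + 61, 290 = 4*61 + 46, 61 = 1*46 + 15, 46 = 3*15 + 1, 15 = 15*1).
1 divides 3060, so solutions exist.
Back-substituting, 641*(-271) + 4136*(42) = 1.
So 641*(-271) ≡ 1 (mod 4136); multiply by 3060: k ≡ -829260 (mod 4136).
Smallest nonnegative: k = -829260 mod 4136 = 2076.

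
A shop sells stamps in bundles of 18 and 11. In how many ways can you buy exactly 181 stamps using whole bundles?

Need nonnegative integers with 18j + 11k = 181.
gcd(18, 11) = 1, and 18·(-3) + 11·(5) = 1.
So (j₀, k₀) = (-543, 905); general j = -543 + 11t, k = 905 - 18t.
j ≥ 0 ⇒ t ≥ 50; k ≥ 0 ⇒ t ≤ 50. That's 1 value of t.

1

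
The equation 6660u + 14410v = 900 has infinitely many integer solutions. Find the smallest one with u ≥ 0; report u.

818

gcd(14410, 6660) = 10.
10 divides 900, so solutions exist.
By Bézout, 6660*(-119) + 14410*(55) = 10.
Scale by 900/10 = 90: (u₀, v₀) = (-10710, 4950).
General solution: u = -10710 + 1441t, v = 4950 - 666t for integer t.
u ≥ 0: smallest is -10710 mod 1441 = 818 (at t = 8), with v = -378.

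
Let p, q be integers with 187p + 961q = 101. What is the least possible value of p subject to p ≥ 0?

gcd(961, 187):
  961 = 5*187 + 26
  187 = 7*26 + 5
  26 = 5*5 + 1
  5 = 5*1
so gcd(961, 187) = 1.
1 divides 101, so solutions exist.
Back-substitute for Bézout coefficients:
  1 = 26 - 5*5
  ... = 187*(-185) + 961*(36)
Scale by 101/1 = 101: (p₀, q₀) = (-18685, 3636).
General solution: p = -18685 + 961t, q = 3636 - 187t for integer t.
p ≥ 0: smallest is -18685 mod 961 = 535 (at t = 20), with q = -104.

535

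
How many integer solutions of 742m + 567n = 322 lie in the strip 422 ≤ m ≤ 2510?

26

gcd(742, 567) = 7.
By Bézout, 742×(13) + 567×(-17) = 7.
Particular solution: (31, -40).
General solution: m = 31 + 81t, n = -40 - 106t for integer t.
422 ≤ 31 + 81t ≤ 2510 gives t ∈ [5, 30], which is 26 values.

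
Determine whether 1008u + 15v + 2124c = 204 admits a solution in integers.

yes

gcd(1008, 15) = 3.
gcd(3, 2124) = 3.
3 divides 204, so integer solutions exist.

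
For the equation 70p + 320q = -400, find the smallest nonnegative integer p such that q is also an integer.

gcd(320, 70):
  320 = 4×70 + 40
  70 = 1×40 + 30
  40 = 1×30 + 10
  30 = 3×10
so gcd(320, 70) = 10.
10 divides -400, so solutions exist.
Back-substitute for Bézout coefficients:
  10 = 40 - 1×30
  ... = 70×(-9) + 320×(2)
Scale by -400/10 = -40: (p₀, q₀) = (360, -80).
General solution: p = 360 + 32t, q = -80 - 7t for integer t.
p ≥ 0: smallest is 360 mod 32 = 8 (at t = -11), with q = -3.

8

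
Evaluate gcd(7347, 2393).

1

gcd(7347, 2393):
  7347 = 3*2393 + 168
  2393 = 14*168 + 41
  168 = 4*41 + 4
  41 = 10*4 + 1
  4 = 4*1
so gcd(7347, 2393) = 1.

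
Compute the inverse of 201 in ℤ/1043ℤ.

192

gcd(1043, 201) = 1  (1043 = 5*201 + 38, 201 = 5*38 + 11, 38 = 3*11 + 5, 11 = 2*5 + 1, 5 = 5*1).
Back-substituting, 201*(192) + 1043*(-37) = 1.
So 201*192 ≡ 1 (mod 1043), and 192 mod 1043 = 192.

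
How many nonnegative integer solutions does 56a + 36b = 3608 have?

7

gcd(56, 36):
  56 = 1×36 + 20
  36 = 1×20 + 16
  20 = 1×16 + 4
  16 = 4×4
so gcd(56, 36) = 4.
Back-substitute for Bézout coefficients:
  4 = 20 - 1×16
  ... = 56×(2) + 36×(-3)
Scale by 902: one solution is (1804, -2706). Reduce a mod 9: (4, 94).
General: a = 4 + 9t, b = 94 - 14t.
a ≥ 0 ⇒ t ≥ 0; b ≥ 0 ⇒ t ≤ 6. So t ∈ [0, 6]: 7 solutions.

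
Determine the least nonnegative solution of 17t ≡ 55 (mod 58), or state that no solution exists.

gcd(58, 17) = 1  (58 = 3×17 + 7, 17 = 2×7 + 3, 7 = 2×3 + 1, 3 = 3×1).
1 divides 55, so solutions exist.
Back-substituting, 17×(-17) + 58×(5) = 1.
So 17×(-17) ≡ 1 (mod 58); multiply by 55: t ≡ -935 (mod 58).
Smallest nonnegative: t = -935 mod 58 = 51.

51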